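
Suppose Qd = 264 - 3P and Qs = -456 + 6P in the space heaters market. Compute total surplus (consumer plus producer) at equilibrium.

Total surplus = 144

Equilibrium: 264 - 3P = -456 + 6P gives P* = 80, Q* = 24.
Demand choke price: P = 88; supply starts at P = 76.
CS = ½(88 − 80)(24) = 96; PS = ½(80 − 76)(24) = 48.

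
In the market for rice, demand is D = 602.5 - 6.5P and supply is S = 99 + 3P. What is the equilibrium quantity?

Set D = S: 602.5 - 6.5P = 99 + 3P.
503.5 = 9.5P, so P* = 53.
Q* = 602.5 − 6.5(53) = 258.

Q* = 258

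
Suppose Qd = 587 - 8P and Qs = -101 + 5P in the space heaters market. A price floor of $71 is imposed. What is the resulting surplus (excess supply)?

Surplus = 235

Equilibrium price would be P* = 688/13, so the floor at 71 binds.
At P = 71: Qd = 19, Qs = 254.
Surplus = 254 − 19 = 235.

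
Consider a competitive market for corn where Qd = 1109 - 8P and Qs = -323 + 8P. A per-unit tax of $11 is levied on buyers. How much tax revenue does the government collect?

Tax revenue = 3839

Pre-tax equilibrium: P* = 89.5, Q* = 393.
Tax on buyers shifts demand to Qd = 1109 − 8(P + 11) = 1021 - 8P.
1021 - 8P = -323 + 8P gives seller price Ps = 84; buyers pay Pb = 84 + 11 = 95.
New quantity: Q = 1109 − 8(95) = 349.
Revenue = 11 × 349 = 3839.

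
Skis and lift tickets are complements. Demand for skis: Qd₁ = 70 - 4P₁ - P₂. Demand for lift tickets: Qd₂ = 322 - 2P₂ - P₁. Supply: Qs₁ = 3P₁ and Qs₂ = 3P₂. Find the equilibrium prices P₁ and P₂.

Market 1: 70 - 4P₁ - P₂ = 3P₁ → 7P₁ + P₂ = 70.
Market 2: 5P₂ + P₁ = 322.
Eliminating P₂: 5×(1) − 1×(2) gives 34P₁ = 28, so P₁ = 14/17.
Back-substitute into (2): P₂ = (322 − 1×14/17) / 5 = 1092/17.

P₁ = 14/17, P₂ = 1092/17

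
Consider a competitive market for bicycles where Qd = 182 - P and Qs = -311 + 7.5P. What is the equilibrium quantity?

Q* = 124

Set Qd = Qs: 182 - P = -311 + 7.5P.
493 = 8.5P, so P* = 58.
Q* = 182 − 1(58) = 124.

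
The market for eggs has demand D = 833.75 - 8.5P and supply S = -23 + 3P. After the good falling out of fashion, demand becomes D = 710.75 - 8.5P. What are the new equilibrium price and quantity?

P' = 2935/46, Q' = 7747/46

Original equilibrium: P* = 74.5, Q* = 200.5.
New equilibrium: 710.75 - 8.5P = -23 + 3P, so 733.75 = 11.5P and P' = 2935/46; Q' = 710.75 − 8.5(2935/46) = 7747/46.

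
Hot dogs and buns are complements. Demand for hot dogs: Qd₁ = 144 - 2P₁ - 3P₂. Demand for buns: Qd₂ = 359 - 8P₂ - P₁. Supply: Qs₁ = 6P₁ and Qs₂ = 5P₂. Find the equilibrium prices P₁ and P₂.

P₁ = 795/101, P₂ = 2728/101

Market 1: 144 - 2P₁ - 3P₂ = 6P₁ → 8P₁ + 3P₂ = 144.
Market 2: 13P₂ + P₁ = 359.
Eliminating P₂: 13×(1) − 3×(2) gives 101P₁ = 795, so P₁ = 795/101.
Back-substitute into (2): P₂ = (359 − 1×795/101) / 13 = 2728/101.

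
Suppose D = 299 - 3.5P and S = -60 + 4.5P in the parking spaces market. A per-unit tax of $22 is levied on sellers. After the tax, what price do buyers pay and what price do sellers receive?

Buyers pay $57.25, sellers receive $35.25

Pre-tax equilibrium: P* = 44.875, Q* = 141.9375.
Tax on sellers shifts supply to S = -60 + 4.5(P − 22) = -159 + 4.5P.
299 - 3.5P = -159 + 4.5P gives buyer price Pb = 57.25; sellers receive Ps = 57.25 − 22 = 35.25.
New quantity: Q = 299 − 3.5(57.25) = 98.625.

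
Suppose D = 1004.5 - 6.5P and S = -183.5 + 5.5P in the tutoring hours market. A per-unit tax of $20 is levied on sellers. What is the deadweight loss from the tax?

Deadweight loss = 3575/6

Pre-tax equilibrium: P* = 99, Q* = 361.
Tax on sellers shifts supply to S = -183.5 + 5.5(P − 20) = -293.5 + 5.5P.
1004.5 - 6.5P = -293.5 + 5.5P gives buyer price Pb = 649/6; sellers receive Ps = 649/6 − 20 = 529/6.
New quantity: Q = 1004.5 − 6.5(649/6) = 3617/12.
DWL = ½ × 20 × (361 − 3617/12) = 3575/6.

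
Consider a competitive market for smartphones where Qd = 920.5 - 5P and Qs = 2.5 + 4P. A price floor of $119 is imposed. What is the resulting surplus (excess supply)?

Surplus = 153

Equilibrium price would be P* = 102, so the floor at 119 binds.
At P = 119: Qd = 325.5, Qs = 478.5.
Surplus = 478.5 − 325.5 = 153.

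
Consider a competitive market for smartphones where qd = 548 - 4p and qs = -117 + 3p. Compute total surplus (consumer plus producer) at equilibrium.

Total surplus = 8232

Equilibrium: 548 - 4p = -117 + 3p gives p* = 95, q* = 168.
Demand choke price: p = 137; supply starts at p = 39.
CS = ½(137 − 95)(168) = 3528; PS = ½(95 − 39)(168) = 4704.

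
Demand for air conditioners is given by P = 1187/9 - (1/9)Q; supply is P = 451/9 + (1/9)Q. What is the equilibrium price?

Set the two price expressions equal: 1187/9 - (1/9)Q = 451/9 + (1/9)Q.
736/9 = (2/9)Q, so Q* = 368.
P* = 1187/9 − (1/9)(368) = 91.

P* = 91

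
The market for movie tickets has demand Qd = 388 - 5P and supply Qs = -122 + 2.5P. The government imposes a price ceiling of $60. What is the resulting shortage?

Equilibrium price would be P* = 68, so the ceiling at 60 binds.
At P = 60: Qd = 388 − 5(60) = 88, Qs = -122 + 2.5(60) = 28.
Shortage = 88 − 28 = 60.

Shortage = 60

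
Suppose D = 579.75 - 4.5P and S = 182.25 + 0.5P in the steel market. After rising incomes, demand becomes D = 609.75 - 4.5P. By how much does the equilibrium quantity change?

ΔQ = 3

Original equilibrium: P* = 79.5, Q* = 222.
New equilibrium: 609.75 - 4.5P = 182.25 + 0.5P, so 427.5 = 5P and P' = 85.5; Q' = 609.75 − 4.5(85.5) = 225.
Change in quantity: 225 − 222 = 3.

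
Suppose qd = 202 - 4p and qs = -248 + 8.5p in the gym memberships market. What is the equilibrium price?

p* = 36

Set qd = qs: 202 - 4p = -248 + 8.5p.
450 = 12.5p, so p* = 36.
q* = 202 − 4(36) = 58.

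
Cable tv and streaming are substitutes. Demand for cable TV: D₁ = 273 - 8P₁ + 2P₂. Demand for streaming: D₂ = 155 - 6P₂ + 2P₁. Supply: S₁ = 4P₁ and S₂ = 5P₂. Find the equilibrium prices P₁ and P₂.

Market 1: 273 - 8P₁ + 2P₂ = 4P₁ → 12P₁ - 2P₂ = 273.
Market 2: 11P₂ - 2P₁ = 155.
Eliminating P₂: 11×(1) + 2×(2) gives 128P₁ = 3313, so P₁ = 25.8828125.
Back-substitute into (2): P₂ = (155 + 2×25.8828125) / 11 = 18.796875.

P₁ = 25.8828125, P₂ = 18.796875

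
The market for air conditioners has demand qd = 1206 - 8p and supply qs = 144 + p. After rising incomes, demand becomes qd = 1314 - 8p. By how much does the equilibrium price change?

Original equilibrium: p* = 118, q* = 262.
New equilibrium: 1314 - 8p = 144 + p, so 1170 = 9p and p' = 130; q' = 1314 − 8(130) = 274.
Change in price: 130 − 118 = 12.

Δp = 12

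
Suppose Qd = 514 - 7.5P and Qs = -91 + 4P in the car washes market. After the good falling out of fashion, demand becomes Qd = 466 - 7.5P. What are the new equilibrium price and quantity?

Original equilibrium: P* = 1210/23, Q* = 2747/23.
New equilibrium: 466 - 7.5P = -91 + 4P, so 557 = 11.5P and P' = 1114/23; Q' = 466 − 7.5(1114/23) = 2363/23.

P' = 1114/23, Q' = 2363/23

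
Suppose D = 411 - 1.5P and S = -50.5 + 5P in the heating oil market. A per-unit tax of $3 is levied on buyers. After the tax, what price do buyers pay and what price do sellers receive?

Pre-tax equilibrium: P* = 71, Q* = 304.5.
Tax on buyers shifts demand to D = 411 − 1.5(P + 3) = 406.5 - 1.5P.
406.5 - 1.5P = -50.5 + 5P gives seller price Ps = 914/13; buyers pay Pb = 914/13 + 3 = 953/13.
New quantity: Q = 411 − 1.5(953/13) = 7827/26.

Buyers pay 953/13, sellers receive 914/13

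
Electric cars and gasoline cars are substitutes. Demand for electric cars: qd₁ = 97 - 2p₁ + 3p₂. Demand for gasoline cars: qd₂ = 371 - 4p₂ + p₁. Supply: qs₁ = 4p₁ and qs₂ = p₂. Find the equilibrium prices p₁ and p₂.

Market 1: 97 - 2p₁ + 3p₂ = 4p₁ → 6p₁ - 3p₂ = 97.
Market 2: 5p₂ - p₁ = 371.
Eliminating p₂: 5×(1) + 3×(2) gives 27p₁ = 1598, so p₁ = 1598/27.
Back-substitute into (2): p₂ = (371 + 1×1598/27) / 5 = 2323/27.

p₁ = 1598/27, p₂ = 2323/27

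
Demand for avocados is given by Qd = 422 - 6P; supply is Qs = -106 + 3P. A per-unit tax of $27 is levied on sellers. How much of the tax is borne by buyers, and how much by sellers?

Buyers bear $9, sellers bear $18

Pre-tax equilibrium: P* = 176/3, Q* = 70.
Tax on sellers shifts supply to Qs = -106 + 3(P − 27) = -187 + 3P.
422 - 6P = -187 + 3P gives buyer price Pb = 203/3; sellers receive Ps = 203/3 − 27 = 122/3.
New quantity: Q = 422 − 6(203/3) = 16.
Buyer burden = 203/3 − 176/3 = 9; seller burden = 176/3 − 122/3 = 18.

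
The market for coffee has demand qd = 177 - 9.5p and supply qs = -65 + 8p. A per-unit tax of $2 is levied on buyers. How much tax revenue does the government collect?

Pre-tax equilibrium: p* = 484/35, q* = 1597/35.
Tax on buyers shifts demand to qd = 177 − 9.5(p + 2) = 158 - 9.5p.
158 - 9.5p = -65 + 8p gives seller price ps = 446/35; buyers pay pb = 446/35 + 2 = 516/35.
New quantity: q = 177 − 9.5(516/35) = 1293/35.
Revenue = 2 × 1293/35 = 2586/35.

Tax revenue = 2586/35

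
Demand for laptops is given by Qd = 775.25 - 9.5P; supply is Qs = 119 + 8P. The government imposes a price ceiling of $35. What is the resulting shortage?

Shortage = 43.75

Equilibrium price would be P* = 37.5, so the ceiling at 35 binds.
At P = 35: Qd = 775.25 − 9.5(35) = 442.75, Qs = 119 + 8(35) = 399.
Shortage = 442.75 − 399 = 43.75.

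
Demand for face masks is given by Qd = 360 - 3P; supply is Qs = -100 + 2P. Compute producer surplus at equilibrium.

Producer surplus = 1764

Equilibrium: 360 - 3P = -100 + 2P gives P* = 92, Q* = 84.
Supply starts at P = 50 (where Qs = 0).
PS = ½(92 − 50)(84) = 1764.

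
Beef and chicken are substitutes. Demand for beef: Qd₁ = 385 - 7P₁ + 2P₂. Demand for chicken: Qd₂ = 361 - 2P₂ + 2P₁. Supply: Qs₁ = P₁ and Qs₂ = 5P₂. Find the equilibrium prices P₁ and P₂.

Market 1: 385 - 7P₁ + 2P₂ = P₁ → 8P₁ - 2P₂ = 385.
Market 2: 7P₂ - 2P₁ = 361.
Eliminating P₂: 7×(1) + 2×(2) gives 52P₁ = 3417, so P₁ = 3417/52.
Back-substitute into (2): P₂ = (361 + 2×3417/52) / 7 = 1829/26.

P₁ = 3417/52, P₂ = 1829/26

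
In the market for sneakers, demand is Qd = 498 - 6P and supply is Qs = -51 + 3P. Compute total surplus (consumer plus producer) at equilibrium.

Total surplus = 4356

Equilibrium: 498 - 6P = -51 + 3P gives P* = 61, Q* = 132.
Demand choke price: P = 83; supply starts at P = 17.
CS = ½(83 − 61)(132) = 1452; PS = ½(61 − 17)(132) = 2904.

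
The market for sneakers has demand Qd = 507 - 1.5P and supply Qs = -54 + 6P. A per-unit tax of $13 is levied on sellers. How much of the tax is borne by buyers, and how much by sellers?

Buyers bear $10.4, sellers bear $2.6

Pre-tax equilibrium: P* = 74.8, Q* = 394.8.
Tax on sellers shifts supply to Qs = -54 + 6(P − 13) = -132 + 6P.
507 - 1.5P = -132 + 6P gives buyer price Pb = 85.2; sellers receive Ps = 85.2 − 13 = 72.2.
New quantity: Q = 507 − 1.5(85.2) = 379.2.
Buyer burden = 85.2 − 74.8 = 10.4; seller burden = 74.8 − 72.2 = 2.6.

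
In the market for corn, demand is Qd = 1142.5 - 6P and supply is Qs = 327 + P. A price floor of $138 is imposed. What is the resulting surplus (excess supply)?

Surplus = 150.5

Equilibrium price would be P* = 116.5, so the floor at 138 binds.
At P = 138: Qd = 314.5, Qs = 465.
Surplus = 465 − 314.5 = 150.5.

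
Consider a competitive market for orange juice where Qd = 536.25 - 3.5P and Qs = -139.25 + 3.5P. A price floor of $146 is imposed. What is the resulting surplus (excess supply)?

Equilibrium price would be P* = 96.5, so the floor at 146 binds.
At P = 146: Qd = 25.25, Qs = 371.75.
Surplus = 371.75 − 25.25 = 346.5.

Surplus = 346.5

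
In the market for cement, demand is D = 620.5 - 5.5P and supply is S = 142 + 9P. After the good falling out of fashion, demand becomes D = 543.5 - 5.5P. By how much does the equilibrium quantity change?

ΔQ = -1386/29

Original equilibrium: P* = 33, Q* = 439.
New equilibrium: 543.5 - 5.5P = 142 + 9P, so 401.5 = 14.5P and P' = 803/29; Q' = 543.5 − 5.5(803/29) = 11345/29.
Change in quantity: 11345/29 − 439 = -1386/29.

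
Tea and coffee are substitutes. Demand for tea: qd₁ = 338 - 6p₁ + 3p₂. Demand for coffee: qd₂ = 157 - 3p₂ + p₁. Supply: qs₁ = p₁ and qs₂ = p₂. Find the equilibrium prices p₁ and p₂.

p₁ = 72.92, p₂ = 57.48

Market 1: 338 - 6p₁ + 3p₂ = p₁ → 7p₁ - 3p₂ = 338.
Market 2: 4p₂ - p₁ = 157.
Eliminating p₂: 4×(1) + 3×(2) gives 25p₁ = 1823, so p₁ = 72.92.
Back-substitute into (2): p₂ = (157 + 1×72.92) / 4 = 57.48.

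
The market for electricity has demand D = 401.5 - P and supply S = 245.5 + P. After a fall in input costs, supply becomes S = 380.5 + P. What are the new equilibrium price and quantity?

P' = 10.5, Q' = 391

Original equilibrium: P* = 78, Q* = 323.5.
New equilibrium: 401.5 - P = 380.5 + P, so 21 = 2P and P' = 10.5; Q' = 401.5 − 1(10.5) = 391.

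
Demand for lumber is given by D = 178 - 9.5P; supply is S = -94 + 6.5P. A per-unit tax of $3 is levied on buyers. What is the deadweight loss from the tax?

Pre-tax equilibrium: P* = 17, Q* = 16.5.
Tax on buyers shifts demand to D = 178 − 9.5(P + 3) = 149.5 - 9.5P.
149.5 - 9.5P = -94 + 6.5P gives seller price Ps = 15.21875; buyers pay Pb = 15.21875 + 3 = 18.21875.
New quantity: Q = 178 − 9.5(18.21875) = 4.921875.
DWL = ½ × 3 × (16.5 − 4.921875) = 17.3671875.

Deadweight loss = 17.3671875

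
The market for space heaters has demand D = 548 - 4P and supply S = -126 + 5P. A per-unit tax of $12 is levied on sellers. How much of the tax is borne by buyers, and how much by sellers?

Buyers bear 20/3, sellers bear 16/3

Pre-tax equilibrium: P* = 674/9, Q* = 2236/9.
Tax on sellers shifts supply to S = -126 + 5(P − 12) = -186 + 5P.
548 - 4P = -186 + 5P gives buyer price Pb = 734/9; sellers receive Ps = 734/9 − 12 = 626/9.
New quantity: Q = 548 − 4(734/9) = 1996/9.
Buyer burden = 734/9 − 674/9 = 20/3; seller burden = 674/9 − 626/9 = 16/3.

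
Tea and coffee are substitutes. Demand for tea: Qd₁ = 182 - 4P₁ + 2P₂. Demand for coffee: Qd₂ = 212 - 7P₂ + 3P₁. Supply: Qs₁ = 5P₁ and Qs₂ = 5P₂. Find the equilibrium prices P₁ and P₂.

P₁ = 1304/51, P₂ = 409/17

Market 1: 182 - 4P₁ + 2P₂ = 5P₁ → 9P₁ - 2P₂ = 182.
Market 2: 12P₂ - 3P₁ = 212.
Eliminating P₂: 12×(1) + 2×(2) gives 102P₁ = 2608, so P₁ = 1304/51.
Back-substitute into (2): P₂ = (212 + 3×1304/51) / 12 = 409/17.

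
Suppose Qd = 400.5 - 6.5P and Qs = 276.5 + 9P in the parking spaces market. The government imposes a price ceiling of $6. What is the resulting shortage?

Equilibrium price would be P* = 8, so the ceiling at 6 binds.
At P = 6: Qd = 400.5 − 6.5(6) = 361.5, Qs = 276.5 + 9(6) = 330.5.
Shortage = 361.5 − 330.5 = 31.

Shortage = 31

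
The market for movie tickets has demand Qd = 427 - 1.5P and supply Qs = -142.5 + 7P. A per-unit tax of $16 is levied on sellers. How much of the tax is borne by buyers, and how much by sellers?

Buyers bear 224/17, sellers bear 48/17

Pre-tax equilibrium: P* = 67, Q* = 326.5.
Tax on sellers shifts supply to Qs = -142.5 + 7(P − 16) = -254.5 + 7P.
427 - 1.5P = -254.5 + 7P gives buyer price Pb = 1363/17; sellers receive Ps = 1363/17 − 16 = 1091/17.
New quantity: Q = 427 − 1.5(1363/17) = 10429/34.
Buyer burden = 1363/17 − 67 = 224/17; seller burden = 67 − 1091/17 = 48/17.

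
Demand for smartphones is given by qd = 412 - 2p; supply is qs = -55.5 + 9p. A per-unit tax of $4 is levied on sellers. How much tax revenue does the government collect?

Pre-tax equilibrium: p* = 42.5, q* = 327.
Tax on sellers shifts supply to qs = -55.5 + 9(p − 4) = -91.5 + 9p.
412 - 2p = -91.5 + 9p gives buyer price pb = 1007/22; sellers receive ps = 1007/22 − 4 = 919/22.
New quantity: q = 412 − 2(1007/22) = 3525/11.
Revenue = 4 × 3525/11 = 14100/11.

Tax revenue = 14100/11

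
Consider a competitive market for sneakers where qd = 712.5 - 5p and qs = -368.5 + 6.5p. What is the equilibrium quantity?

q* = 242.5

Set qd = qs: 712.5 - 5p = -368.5 + 6.5p.
1081 = 11.5p, so p* = 94.
q* = 712.5 − 5(94) = 242.5.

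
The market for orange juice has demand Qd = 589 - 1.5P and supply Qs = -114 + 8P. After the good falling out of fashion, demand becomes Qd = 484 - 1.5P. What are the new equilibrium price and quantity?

P' = 1196/19, Q' = 7402/19

Original equilibrium: P* = 74, Q* = 478.
New equilibrium: 484 - 1.5P = -114 + 8P, so 598 = 9.5P and P' = 1196/19; Q' = 484 − 1.5(1196/19) = 7402/19.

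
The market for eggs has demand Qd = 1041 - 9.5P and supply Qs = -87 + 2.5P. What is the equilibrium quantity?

Set Qd = Qs: 1041 - 9.5P = -87 + 2.5P.
1128 = 12P, so P* = 94.
Q* = 1041 − 9.5(94) = 148.

Q* = 148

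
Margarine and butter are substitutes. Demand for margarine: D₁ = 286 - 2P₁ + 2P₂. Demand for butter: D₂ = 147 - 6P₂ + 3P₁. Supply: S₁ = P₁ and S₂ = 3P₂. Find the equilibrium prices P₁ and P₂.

Market 1: 286 - 2P₁ + 2P₂ = P₁ → 3P₁ - 2P₂ = 286.
Market 2: 9P₂ - 3P₁ = 147.
Eliminating P₂: 9×(1) + 2×(2) gives 21P₁ = 2868, so P₁ = 956/7.
Back-substitute into (2): P₂ = (147 + 3×956/7) / 9 = 433/7.

P₁ = 956/7, P₂ = 433/7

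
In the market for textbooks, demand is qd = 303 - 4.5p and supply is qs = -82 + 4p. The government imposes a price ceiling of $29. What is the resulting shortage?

Equilibrium price would be p* = 770/17, so the ceiling at 29 binds.
At p = 29: qd = 303 − 4.5(29) = 172.5, qs = -82 + 4(29) = 34.
Shortage = 172.5 − 34 = 138.5.

Shortage = 138.5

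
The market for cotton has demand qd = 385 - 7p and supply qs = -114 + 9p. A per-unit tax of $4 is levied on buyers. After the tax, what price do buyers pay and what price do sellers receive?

Buyers pay $33.4375, sellers receive $29.4375

Pre-tax equilibrium: p* = 31.1875, q* = 166.6875.
Tax on buyers shifts demand to qd = 385 − 7(p + 4) = 357 - 7p.
357 - 7p = -114 + 9p gives seller price ps = 29.4375; buyers pay pb = 29.4375 + 4 = 33.4375.
New quantity: q = 385 − 7(33.4375) = 150.9375.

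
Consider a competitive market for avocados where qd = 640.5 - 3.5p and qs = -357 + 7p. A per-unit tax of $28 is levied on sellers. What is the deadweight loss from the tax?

Deadweight loss = 2744/3

Pre-tax equilibrium: p* = 95, q* = 308.
Tax on sellers shifts supply to qs = -357 + 7(p − 28) = -553 + 7p.
640.5 - 3.5p = -553 + 7p gives buyer price pb = 341/3; sellers receive ps = 341/3 − 28 = 257/3.
New quantity: q = 640.5 − 3.5(341/3) = 728/3.
DWL = ½ × 28 × (308 − 728/3) = 2744/3.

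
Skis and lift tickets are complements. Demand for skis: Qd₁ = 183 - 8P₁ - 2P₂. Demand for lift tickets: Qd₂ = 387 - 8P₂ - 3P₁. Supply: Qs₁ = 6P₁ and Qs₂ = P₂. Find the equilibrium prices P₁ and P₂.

P₁ = 7.275, P₂ = 40.575

Market 1: 183 - 8P₁ - 2P₂ = 6P₁ → 14P₁ + 2P₂ = 183.
Market 2: 9P₂ + 3P₁ = 387.
Eliminating P₂: 9×(1) − 2×(2) gives 120P₁ = 873, so P₁ = 7.275.
Back-substitute into (2): P₂ = (387 − 3×7.275) / 9 = 40.575.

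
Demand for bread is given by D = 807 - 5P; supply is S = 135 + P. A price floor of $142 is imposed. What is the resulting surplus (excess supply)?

Equilibrium price would be P* = 112, so the floor at 142 binds.
At P = 142: D = 97, S = 277.
Surplus = 277 − 97 = 180.

Surplus = 180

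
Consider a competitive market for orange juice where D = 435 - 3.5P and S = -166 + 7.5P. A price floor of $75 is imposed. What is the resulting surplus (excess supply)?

Equilibrium price would be P* = 601/11, so the floor at 75 binds.
At P = 75: D = 172.5, S = 396.5.
Surplus = 396.5 − 172.5 = 224.

Surplus = 224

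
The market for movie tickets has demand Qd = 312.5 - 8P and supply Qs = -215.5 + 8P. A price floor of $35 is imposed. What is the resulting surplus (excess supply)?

Surplus = 32

Equilibrium price would be P* = 33, so the floor at 35 binds.
At P = 35: Qd = 32.5, Qs = 64.5.
Surplus = 64.5 − 32.5 = 32.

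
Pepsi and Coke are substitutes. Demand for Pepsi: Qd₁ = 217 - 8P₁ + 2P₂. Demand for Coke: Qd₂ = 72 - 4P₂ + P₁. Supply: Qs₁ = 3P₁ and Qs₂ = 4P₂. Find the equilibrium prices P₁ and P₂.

P₁ = 940/43, P₂ = 1009/86

Market 1: 217 - 8P₁ + 2P₂ = 3P₁ → 11P₁ - 2P₂ = 217.
Market 2: 8P₂ - P₁ = 72.
Eliminating P₂: 8×(1) + 2×(2) gives 86P₁ = 1880, so P₁ = 940/43.
Back-substitute into (2): P₂ = (72 + 1×940/43) / 8 = 1009/86.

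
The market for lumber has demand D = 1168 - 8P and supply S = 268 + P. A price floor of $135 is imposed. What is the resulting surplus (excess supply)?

Surplus = 315

Equilibrium price would be P* = 100, so the floor at 135 binds.
At P = 135: D = 88, S = 403.
Surplus = 403 − 88 = 315.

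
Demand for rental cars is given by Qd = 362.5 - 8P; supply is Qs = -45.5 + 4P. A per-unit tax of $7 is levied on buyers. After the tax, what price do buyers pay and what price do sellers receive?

Pre-tax equilibrium: P* = 34, Q* = 90.5.
Tax on buyers shifts demand to Qd = 362.5 − 8(P + 7) = 306.5 - 8P.
306.5 - 8P = -45.5 + 4P gives seller price Ps = 88/3; buyers pay Pb = 88/3 + 7 = 109/3.
New quantity: Q = 362.5 − 8(109/3) = 431/6.

Buyers pay 109/3, sellers receive 88/3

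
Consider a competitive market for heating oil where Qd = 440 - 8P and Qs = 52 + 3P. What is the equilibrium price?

Set Qd = Qs: 440 - 8P = 52 + 3P.
388 = 11P, so P* = 388/11.
Q* = 440 − 8(388/11) = 1736/11.

P* = 388/11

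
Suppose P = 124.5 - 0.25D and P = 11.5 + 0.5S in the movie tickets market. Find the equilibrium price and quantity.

P* = 521/6, Q* = 452/3

Set the two price expressions equal: 124.5 - 0.25Q = 11.5 + 0.5Q.
113 = 0.75Q, so Q* = 452/3.
P* = 124.5 − (0.25)(452/3) = 521/6.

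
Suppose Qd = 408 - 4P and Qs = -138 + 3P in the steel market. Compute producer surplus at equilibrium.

Producer surplus = 1536

Equilibrium: 408 - 4P = -138 + 3P gives P* = 78, Q* = 96.
Supply starts at P = 46 (where Qs = 0).
PS = ½(78 − 46)(96) = 1536.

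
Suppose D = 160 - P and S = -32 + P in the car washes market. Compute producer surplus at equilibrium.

Producer surplus = 2048

Equilibrium: 160 - P = -32 + P gives P* = 96, Q* = 64.
Supply starts at P = 32 (where S = 0).
PS = ½(96 − 32)(64) = 2048.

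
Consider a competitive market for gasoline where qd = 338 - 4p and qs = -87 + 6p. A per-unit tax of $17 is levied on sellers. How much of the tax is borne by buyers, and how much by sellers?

Pre-tax equilibrium: p* = 42.5, q* = 168.
Tax on sellers shifts supply to qs = -87 + 6(p − 17) = -189 + 6p.
338 - 4p = -189 + 6p gives buyer price pb = 52.7; sellers receive ps = 52.7 − 17 = 35.7.
New quantity: q = 338 − 4(52.7) = 127.2.
Buyer burden = 52.7 − 42.5 = 10.2; seller burden = 42.5 − 35.7 = 6.8.

Buyers bear $10.2, sellers bear $6.8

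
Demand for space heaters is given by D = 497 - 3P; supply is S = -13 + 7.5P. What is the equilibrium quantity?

Q* = 2459/7

Set D = S: 497 - 3P = -13 + 7.5P.
510 = 10.5P, so P* = 340/7.
Q* = 497 − 3(340/7) = 2459/7.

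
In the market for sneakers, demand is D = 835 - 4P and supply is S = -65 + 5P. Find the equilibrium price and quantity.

Set D = S: 835 - 4P = -65 + 5P.
900 = 9P, so P* = 100.
Q* = 835 − 4(100) = 435.

P* = 100, Q* = 435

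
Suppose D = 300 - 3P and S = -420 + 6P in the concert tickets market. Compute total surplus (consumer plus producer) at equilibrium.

Total surplus = 900

Equilibrium: 300 - 3P = -420 + 6P gives P* = 80, Q* = 60.
Demand choke price: P = 100; supply starts at P = 70.
CS = ½(100 − 80)(60) = 600; PS = ½(80 − 70)(60) = 300.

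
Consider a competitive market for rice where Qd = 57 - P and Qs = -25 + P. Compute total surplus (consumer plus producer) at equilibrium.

Equilibrium: 57 - P = -25 + P gives P* = 41, Q* = 16.
Demand choke price: P = 57; supply starts at P = 25.
CS = ½(57 − 41)(16) = 128; PS = ½(41 − 25)(16) = 128.

Total surplus = 256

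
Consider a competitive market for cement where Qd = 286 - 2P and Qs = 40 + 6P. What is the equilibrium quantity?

Set Qd = Qs: 286 - 2P = 40 + 6P.
246 = 8P, so P* = 30.75.
Q* = 286 − 2(30.75) = 224.5.

Q* = 224.5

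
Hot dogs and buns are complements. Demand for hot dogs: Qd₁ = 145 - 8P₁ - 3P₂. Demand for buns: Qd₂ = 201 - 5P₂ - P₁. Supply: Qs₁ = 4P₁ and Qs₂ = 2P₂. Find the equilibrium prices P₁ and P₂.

P₁ = 412/81, P₂ = 2267/81

Market 1: 145 - 8P₁ - 3P₂ = 4P₁ → 12P₁ + 3P₂ = 145.
Market 2: 7P₂ + P₁ = 201.
Eliminating P₂: 7×(1) − 3×(2) gives 81P₁ = 412, so P₁ = 412/81.
Back-substitute into (2): P₂ = (201 − 1×412/81) / 7 = 2267/81.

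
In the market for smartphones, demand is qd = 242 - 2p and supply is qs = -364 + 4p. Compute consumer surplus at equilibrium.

Equilibrium: 242 - 2p = -364 + 4p gives p* = 101, q* = 40.
Demand choke price (qd = 0): p = 121.
CS = ½(121 − 101)(40) = 400.

Consumer surplus = 400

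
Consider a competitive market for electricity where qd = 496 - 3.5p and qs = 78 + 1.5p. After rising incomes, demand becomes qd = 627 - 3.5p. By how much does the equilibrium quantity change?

Δq = 39.3

Original equilibrium: p* = 83.6, q* = 203.4.
New equilibrium: 627 - 3.5p = 78 + 1.5p, so 549 = 5p and p' = 109.8; q' = 627 − 3.5(109.8) = 242.7.
Change in quantity: 242.7 − 203.4 = 39.3.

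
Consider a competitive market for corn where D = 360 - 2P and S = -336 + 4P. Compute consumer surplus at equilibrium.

Equilibrium: 360 - 2P = -336 + 4P gives P* = 116, Q* = 128.
Demand choke price (D = 0): P = 180.
CS = ½(180 − 116)(128) = 4096.

Consumer surplus = 4096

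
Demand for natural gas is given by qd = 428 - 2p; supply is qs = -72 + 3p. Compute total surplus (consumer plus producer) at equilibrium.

Total surplus = 21660

Equilibrium: 428 - 2p = -72 + 3p gives p* = 100, q* = 228.
Demand choke price: p = 214; supply starts at p = 24.
CS = ½(214 − 100)(228) = 12996; PS = ½(100 − 24)(228) = 8664.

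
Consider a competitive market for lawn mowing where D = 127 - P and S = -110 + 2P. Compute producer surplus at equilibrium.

Producer surplus = 576

Equilibrium: 127 - P = -110 + 2P gives P* = 79, Q* = 48.
Supply starts at P = 55 (where S = 0).
PS = ½(79 − 55)(48) = 576.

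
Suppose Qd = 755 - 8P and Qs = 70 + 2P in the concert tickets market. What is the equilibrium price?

P* = 68.5

Set Qd = Qs: 755 - 8P = 70 + 2P.
685 = 10P, so P* = 68.5.
Q* = 755 − 8(68.5) = 207.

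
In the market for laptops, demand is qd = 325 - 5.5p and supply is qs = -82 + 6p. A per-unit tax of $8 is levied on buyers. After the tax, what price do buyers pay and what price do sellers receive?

Pre-tax equilibrium: p* = 814/23, q* = 2998/23.
Tax on buyers shifts demand to qd = 325 − 5.5(p + 8) = 281 - 5.5p.
281 - 5.5p = -82 + 6p gives seller price ps = 726/23; buyers pay pb = 726/23 + 8 = 910/23.
New quantity: q = 325 − 5.5(910/23) = 2470/23.

Buyers pay 910/23, sellers receive 726/23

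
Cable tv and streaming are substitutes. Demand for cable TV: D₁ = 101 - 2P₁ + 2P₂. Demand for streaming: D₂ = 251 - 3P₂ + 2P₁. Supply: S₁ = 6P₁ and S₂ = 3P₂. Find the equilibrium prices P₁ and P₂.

P₁ = 277/11, P₂ = 1105/22

Market 1: 101 - 2P₁ + 2P₂ = 6P₁ → 8P₁ - 2P₂ = 101.
Market 2: 6P₂ - 2P₁ = 251.
Eliminating P₂: 6×(1) + 2×(2) gives 44P₁ = 1108, so P₁ = 277/11.
Back-substitute into (2): P₂ = (251 + 2×277/11) / 6 = 1105/22.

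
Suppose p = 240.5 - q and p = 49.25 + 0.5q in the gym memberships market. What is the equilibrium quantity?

q* = 127.5

Set the two price expressions equal: 240.5 - q = 49.25 + 0.5q.
191.25 = 1.5q, so q* = 127.5.
p* = 240.5 − (1)(127.5) = 113.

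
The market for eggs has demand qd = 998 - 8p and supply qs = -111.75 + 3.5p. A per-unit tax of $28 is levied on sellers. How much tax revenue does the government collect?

Tax revenue = 101640/23

Pre-tax equilibrium: p* = 96.5, q* = 226.
Tax on sellers shifts supply to qs = -111.75 + 3.5(p − 28) = -209.75 + 3.5p.
998 - 8p = -209.75 + 3.5p gives buyer price pb = 4831/46; sellers receive ps = 4831/46 − 28 = 3543/46.
New quantity: q = 998 − 8(4831/46) = 3630/23.
Revenue = 28 × 3630/23 = 101640/23.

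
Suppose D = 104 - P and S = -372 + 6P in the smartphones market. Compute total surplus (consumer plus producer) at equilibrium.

Total surplus = 756

Equilibrium: 104 - P = -372 + 6P gives P* = 68, Q* = 36.
Demand choke price: P = 104; supply starts at P = 62.
CS = ½(104 − 68)(36) = 648; PS = ½(68 − 62)(36) = 108.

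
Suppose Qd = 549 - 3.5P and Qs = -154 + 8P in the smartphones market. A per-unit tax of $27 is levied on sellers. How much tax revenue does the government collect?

Pre-tax equilibrium: P* = 1406/23, Q* = 7706/23.
Tax on sellers shifts supply to Qs = -154 + 8(P − 27) = -370 + 8P.
549 - 3.5P = -370 + 8P gives buyer price Pb = 1838/23; sellers receive Ps = 1838/23 − 27 = 1217/23.
New quantity: Q = 549 − 3.5(1838/23) = 6194/23.
Revenue = 27 × 6194/23 = 167238/23.

Tax revenue = 167238/23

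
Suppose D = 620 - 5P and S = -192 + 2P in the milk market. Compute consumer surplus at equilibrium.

Consumer surplus = 160

Equilibrium: 620 - 5P = -192 + 2P gives P* = 116, Q* = 40.
Demand choke price (D = 0): P = 124.
CS = ½(124 − 116)(40) = 160.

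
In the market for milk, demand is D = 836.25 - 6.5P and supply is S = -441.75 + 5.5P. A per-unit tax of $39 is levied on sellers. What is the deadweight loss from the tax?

Deadweight loss = 2265.65625

Pre-tax equilibrium: P* = 106.5, Q* = 144.
Tax on sellers shifts supply to S = -441.75 + 5.5(P − 39) = -656.25 + 5.5P.
836.25 - 6.5P = -656.25 + 5.5P gives buyer price Pb = 124.375; sellers receive Ps = 124.375 − 39 = 85.375.
New quantity: Q = 836.25 − 6.5(124.375) = 27.8125.
DWL = ½ × 39 × (144 − 27.8125) = 2265.65625.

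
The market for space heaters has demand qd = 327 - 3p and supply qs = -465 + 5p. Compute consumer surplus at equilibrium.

Consumer surplus = 150

Equilibrium: 327 - 3p = -465 + 5p gives p* = 99, q* = 30.
Demand choke price (qd = 0): p = 109.
CS = ½(109 − 99)(30) = 150.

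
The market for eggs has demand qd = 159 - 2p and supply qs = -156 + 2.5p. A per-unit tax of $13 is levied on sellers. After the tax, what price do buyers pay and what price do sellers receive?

Buyers pay 695/9, sellers receive 578/9

Pre-tax equilibrium: p* = 70, q* = 19.
Tax on sellers shifts supply to qs = -156 + 2.5(p − 13) = -188.5 + 2.5p.
159 - 2p = -188.5 + 2.5p gives buyer price pb = 695/9; sellers receive ps = 695/9 − 13 = 578/9.
New quantity: q = 159 − 2(695/9) = 41/9.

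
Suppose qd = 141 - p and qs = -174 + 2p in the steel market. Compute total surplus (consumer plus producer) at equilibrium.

Total surplus = 972

Equilibrium: 141 - p = -174 + 2p gives p* = 105, q* = 36.
Demand choke price: p = 141; supply starts at p = 87.
CS = ½(141 − 105)(36) = 648; PS = ½(105 − 87)(36) = 324.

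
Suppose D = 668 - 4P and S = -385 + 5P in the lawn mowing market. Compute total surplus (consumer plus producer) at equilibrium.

Total surplus = 9000

Equilibrium: 668 - 4P = -385 + 5P gives P* = 117, Q* = 200.
Demand choke price: P = 167; supply starts at P = 77.
CS = ½(167 − 117)(200) = 5000; PS = ½(117 − 77)(200) = 4000.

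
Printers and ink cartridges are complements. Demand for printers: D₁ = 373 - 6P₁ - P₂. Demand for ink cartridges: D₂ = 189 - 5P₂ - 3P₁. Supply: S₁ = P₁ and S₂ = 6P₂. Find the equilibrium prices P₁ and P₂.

Market 1: 373 - 6P₁ - P₂ = P₁ → 7P₁ + P₂ = 373.
Market 2: 11P₂ + 3P₁ = 189.
Eliminating P₂: 11×(1) − 1×(2) gives 74P₁ = 3914, so P₁ = 1957/37.
Back-substitute into (2): P₂ = (189 − 3×1957/37) / 11 = 102/37.

P₁ = 1957/37, P₂ = 102/37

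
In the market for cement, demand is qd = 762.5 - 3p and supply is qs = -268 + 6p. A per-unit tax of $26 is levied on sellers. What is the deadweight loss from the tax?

Deadweight loss = 676

Pre-tax equilibrium: p* = 114.5, q* = 419.
Tax on sellers shifts supply to qs = -268 + 6(p − 26) = -424 + 6p.
762.5 - 3p = -424 + 6p gives buyer price pb = 791/6; sellers receive ps = 791/6 − 26 = 635/6.
New quantity: q = 762.5 − 3(791/6) = 367.
DWL = ½ × 26 × (419 − 367) = 676.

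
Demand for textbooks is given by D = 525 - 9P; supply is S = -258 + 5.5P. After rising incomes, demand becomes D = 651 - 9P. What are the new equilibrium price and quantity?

P' = 1818/29, Q' = 2517/29

Original equilibrium: P* = 54, Q* = 39.
New equilibrium: 651 - 9P = -258 + 5.5P, so 909 = 14.5P and P' = 1818/29; Q' = 651 − 9(1818/29) = 2517/29.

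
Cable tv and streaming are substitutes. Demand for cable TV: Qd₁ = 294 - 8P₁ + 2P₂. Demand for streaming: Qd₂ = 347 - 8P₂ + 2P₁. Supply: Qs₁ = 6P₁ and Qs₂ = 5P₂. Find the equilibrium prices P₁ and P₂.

Market 1: 294 - 8P₁ + 2P₂ = 6P₁ → 14P₁ - 2P₂ = 294.
Market 2: 13P₂ - 2P₁ = 347.
Eliminating P₂: 13×(1) + 2×(2) gives 178P₁ = 4516, so P₁ = 2258/89.
Back-substitute into (2): P₂ = (347 + 2×2258/89) / 13 = 2723/89.

P₁ = 2258/89, P₂ = 2723/89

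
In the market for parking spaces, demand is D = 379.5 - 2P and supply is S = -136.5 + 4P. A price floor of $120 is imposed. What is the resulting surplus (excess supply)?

Surplus = 204

Equilibrium price would be P* = 86, so the floor at 120 binds.
At P = 120: D = 139.5, S = 343.5.
Surplus = 343.5 − 139.5 = 204.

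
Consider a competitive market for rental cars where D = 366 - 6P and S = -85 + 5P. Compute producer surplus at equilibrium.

Producer surplus = 1440

Equilibrium: 366 - 6P = -85 + 5P gives P* = 41, Q* = 120.
Supply starts at P = 17 (where S = 0).
PS = ½(41 − 17)(120) = 1440.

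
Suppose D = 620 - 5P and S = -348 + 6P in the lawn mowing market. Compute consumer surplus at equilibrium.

Consumer surplus = 3240

Equilibrium: 620 - 5P = -348 + 6P gives P* = 88, Q* = 180.
Demand choke price (D = 0): P = 124.
CS = ½(124 − 88)(180) = 3240.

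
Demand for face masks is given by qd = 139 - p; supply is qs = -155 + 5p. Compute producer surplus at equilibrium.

Equilibrium: 139 - p = -155 + 5p gives p* = 49, q* = 90.
Supply starts at p = 31 (where qs = 0).
PS = ½(49 − 31)(90) = 810.

Producer surplus = 810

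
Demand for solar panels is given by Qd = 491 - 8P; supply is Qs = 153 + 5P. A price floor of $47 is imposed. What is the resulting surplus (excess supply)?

Equilibrium price would be P* = 26, so the floor at 47 binds.
At P = 47: Qd = 115, Qs = 388.
Surplus = 388 − 115 = 273.

Surplus = 273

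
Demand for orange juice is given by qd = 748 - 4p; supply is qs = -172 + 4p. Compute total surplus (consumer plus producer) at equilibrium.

Equilibrium: 748 - 4p = -172 + 4p gives p* = 115, q* = 288.
Demand choke price: p = 187; supply starts at p = 43.
CS = ½(187 − 115)(288) = 10368; PS = ½(115 − 43)(288) = 10368.

Total surplus = 20736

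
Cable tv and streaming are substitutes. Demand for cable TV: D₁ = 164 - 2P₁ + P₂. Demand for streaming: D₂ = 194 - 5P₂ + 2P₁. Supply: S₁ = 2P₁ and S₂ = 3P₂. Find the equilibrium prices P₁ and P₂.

P₁ = 50.2, P₂ = 36.8

Market 1: 164 - 2P₁ + P₂ = 2P₁ → 4P₁ - P₂ = 164.
Market 2: 8P₂ - 2P₁ = 194.
Eliminating P₂: 8×(1) + 1×(2) gives 30P₁ = 1506, so P₁ = 50.2.
Back-substitute into (2): P₂ = (194 + 2×50.2) / 8 = 36.8.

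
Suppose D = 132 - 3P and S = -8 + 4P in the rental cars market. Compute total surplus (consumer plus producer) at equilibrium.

Total surplus = 1512

Equilibrium: 132 - 3P = -8 + 4P gives P* = 20, Q* = 72.
Demand choke price: P = 44; supply starts at P = 2.
CS = ½(44 − 20)(72) = 864; PS = ½(20 − 2)(72) = 648.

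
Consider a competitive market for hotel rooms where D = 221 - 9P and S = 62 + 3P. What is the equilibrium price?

P* = 13.25

Set D = S: 221 - 9P = 62 + 3P.
159 = 12P, so P* = 13.25.
Q* = 221 − 9(13.25) = 101.75.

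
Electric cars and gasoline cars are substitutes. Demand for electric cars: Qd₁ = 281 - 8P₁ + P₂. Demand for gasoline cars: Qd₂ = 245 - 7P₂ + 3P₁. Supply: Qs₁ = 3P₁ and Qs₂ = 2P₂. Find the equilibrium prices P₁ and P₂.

P₁ = 1387/48, P₂ = 1769/48

Market 1: 281 - 8P₁ + P₂ = 3P₁ → 11P₁ - P₂ = 281.
Market 2: 9P₂ - 3P₁ = 245.
Eliminating P₂: 9×(1) + 1×(2) gives 96P₁ = 2774, so P₁ = 1387/48.
Back-substitute into (2): P₂ = (245 + 3×1387/48) / 9 = 1769/48.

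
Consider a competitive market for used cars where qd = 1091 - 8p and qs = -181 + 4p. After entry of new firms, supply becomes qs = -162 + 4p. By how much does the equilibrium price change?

Original equilibrium: p* = 106, q* = 243.
New equilibrium: 1091 - 8p = -162 + 4p, so 1253 = 12p and p' = 1253/12; q' = 1091 − 8(1253/12) = 767/3.
Change in price: 1253/12 − 106 = -19/12.

Δp = -19/12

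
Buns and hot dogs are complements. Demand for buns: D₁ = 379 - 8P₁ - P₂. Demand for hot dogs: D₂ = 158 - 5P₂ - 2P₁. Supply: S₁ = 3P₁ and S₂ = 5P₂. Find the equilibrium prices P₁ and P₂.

P₁ = 908/27, P₂ = 245/27

Market 1: 379 - 8P₁ - P₂ = 3P₁ → 11P₁ + P₂ = 379.
Market 2: 10P₂ + 2P₁ = 158.
Eliminating P₂: 10×(1) − 1×(2) gives 108P₁ = 3632, so P₁ = 908/27.
Back-substitute into (2): P₂ = (158 − 2×908/27) / 10 = 245/27.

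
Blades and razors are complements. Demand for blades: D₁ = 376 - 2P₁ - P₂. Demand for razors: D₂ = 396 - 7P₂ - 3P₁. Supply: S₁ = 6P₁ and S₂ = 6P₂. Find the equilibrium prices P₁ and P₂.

P₁ = 4492/101, P₂ = 2040/101

Market 1: 376 - 2P₁ - P₂ = 6P₁ → 8P₁ + P₂ = 376.
Market 2: 13P₂ + 3P₁ = 396.
Eliminating P₂: 13×(1) − 1×(2) gives 101P₁ = 4492, so P₁ = 4492/101.
Back-substitute into (2): P₂ = (396 − 3×4492/101) / 13 = 2040/101.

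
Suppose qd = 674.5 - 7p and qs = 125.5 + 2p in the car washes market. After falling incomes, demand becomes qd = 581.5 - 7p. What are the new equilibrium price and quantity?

Original equilibrium: p* = 61, q* = 247.5.
New equilibrium: 581.5 - 7p = 125.5 + 2p, so 456 = 9p and p' = 152/3; q' = 581.5 − 7(152/3) = 1361/6.

p' = 152/3, q' = 1361/6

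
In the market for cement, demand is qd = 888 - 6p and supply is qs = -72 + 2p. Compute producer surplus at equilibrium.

Producer surplus = 7056

Equilibrium: 888 - 6p = -72 + 2p gives p* = 120, q* = 168.
Supply starts at p = 36 (where qs = 0).
PS = ½(120 − 36)(168) = 7056.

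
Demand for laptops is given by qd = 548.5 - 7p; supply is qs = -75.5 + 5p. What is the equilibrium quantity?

Set qd = qs: 548.5 - 7p = -75.5 + 5p.
624 = 12p, so p* = 52.
q* = 548.5 − 7(52) = 184.5.

q* = 184.5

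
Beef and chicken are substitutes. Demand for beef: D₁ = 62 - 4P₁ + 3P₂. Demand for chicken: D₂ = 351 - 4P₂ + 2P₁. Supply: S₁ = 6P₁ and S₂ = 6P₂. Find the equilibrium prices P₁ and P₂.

P₁ = 1673/94, P₂ = 1817/47

Market 1: 62 - 4P₁ + 3P₂ = 6P₁ → 10P₁ - 3P₂ = 62.
Market 2: 10P₂ - 2P₁ = 351.
Eliminating P₂: 10×(1) + 3×(2) gives 94P₁ = 1673, so P₁ = 1673/94.
Back-substitute into (2): P₂ = (351 + 2×1673/94) / 10 = 1817/47.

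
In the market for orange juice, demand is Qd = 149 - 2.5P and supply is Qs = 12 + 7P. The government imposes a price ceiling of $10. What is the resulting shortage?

Equilibrium price would be P* = 274/19, so the ceiling at 10 binds.
At P = 10: Qd = 149 − 2.5(10) = 124, Qs = 12 + 7(10) = 82.
Shortage = 124 − 82 = 42.

Shortage = 42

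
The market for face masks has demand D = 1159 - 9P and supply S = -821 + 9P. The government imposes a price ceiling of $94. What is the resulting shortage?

Shortage = 288

Equilibrium price would be P* = 110, so the ceiling at 94 binds.
At P = 94: D = 1159 − 9(94) = 313, S = -821 + 9(94) = 25.
Shortage = 313 − 25 = 288.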